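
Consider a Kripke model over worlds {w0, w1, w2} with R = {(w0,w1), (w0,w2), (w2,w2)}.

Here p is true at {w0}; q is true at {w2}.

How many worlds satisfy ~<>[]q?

1

w0: <>[]q is T. ✗
w1: <>[]q is F. ✓
w2: <>[]q is T. ✗
Satisfying worlds: {w1}.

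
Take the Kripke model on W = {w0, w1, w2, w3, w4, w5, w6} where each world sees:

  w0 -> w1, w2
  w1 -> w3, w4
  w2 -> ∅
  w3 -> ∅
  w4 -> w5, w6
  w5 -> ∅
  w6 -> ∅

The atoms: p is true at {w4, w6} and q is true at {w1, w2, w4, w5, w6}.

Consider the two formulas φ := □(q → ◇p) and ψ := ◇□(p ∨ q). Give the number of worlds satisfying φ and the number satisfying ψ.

For □(q → ◇p):
w0: successors {w1, w2}; q → ◇p there: w1:T, w2:F. ✗
w1: successors {w3, w4}; q → ◇p there: w3:T, w4:T. ✓
w2: no successors, so □(q → ◇p) holds vacuously. ✓
w3: no successors, so □(q → ◇p) holds vacuously. ✓
w4: successors {w5, w6}; q → ◇p there: w5:F, w6:F. ✗
w5: no successors, so □(q → ◇p) holds vacuously. ✓
w6: no successors, so □(q → ◇p) holds vacuously. ✓
— 5 worlds.
For ◇□(p ∨ q):
w0: successors {w1, w2}; □(p ∨ q) there: w1:F, w2:T. ✓
w1: successors {w3, w4}; □(p ∨ q) there: w3:T, w4:T. ✓
w2: no successors, so ◇□(p ∨ q) fails. ✗
w3: no successors, so ◇□(p ∨ q) fails. ✗
w4: successors {w5, w6}; □(p ∨ q) there: w5:T, w6:T. ✓
w5: no successors, so ◇□(p ∨ q) fails. ✗
w6: no successors, so ◇□(p ∨ q) fails. ✗
— 3 worlds.

5 and 3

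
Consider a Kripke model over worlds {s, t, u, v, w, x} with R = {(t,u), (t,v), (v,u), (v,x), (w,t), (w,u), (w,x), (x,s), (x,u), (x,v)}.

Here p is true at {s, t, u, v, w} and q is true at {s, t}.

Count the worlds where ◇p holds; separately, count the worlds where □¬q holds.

4 and 4

For ◇p:
s: no successors, so ◇p fails. ✗
t: successors {u, v}; p there: u:T, v:T. ✓
u: no successors, so ◇p fails. ✗
v: successors {u, x}; p there: u:T, x:F. ✓
w: successors {t, u, x}; p there: t:T, u:T, x:F. ✓
x: successors {s, u, v}; p there: s:T, u:T, v:T. ✓
— 4 worlds.
For □¬q:
s: no successors, so □¬q holds vacuously. ✓
t: successors {u, v}; ¬q there: u:T, v:T. ✓
u: no successors, so □¬q holds vacuously. ✓
v: successors {u, x}; ¬q there: u:T, x:T. ✓
w: successors {t, u, x}; ¬q there: t:F, u:T, x:T. ✗
x: successors {s, u, v}; ¬q there: s:F, u:T, v:T. ✗
— 4 worlds.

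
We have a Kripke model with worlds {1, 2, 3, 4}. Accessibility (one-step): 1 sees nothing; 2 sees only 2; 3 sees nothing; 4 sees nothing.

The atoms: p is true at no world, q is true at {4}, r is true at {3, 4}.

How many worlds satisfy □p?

3

1: no successors, so □p holds vacuously. ✓
2: successors {2}; p there: 2:F. ✗
3: no successors, so □p holds vacuously. ✓
4: no successors, so □p holds vacuously. ✓
Satisfying worlds: {1, 3, 4}.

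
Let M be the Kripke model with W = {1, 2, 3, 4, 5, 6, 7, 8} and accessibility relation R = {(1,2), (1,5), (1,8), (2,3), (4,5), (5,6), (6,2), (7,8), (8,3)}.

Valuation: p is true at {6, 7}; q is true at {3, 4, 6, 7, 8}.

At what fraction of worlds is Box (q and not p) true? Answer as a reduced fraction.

1: successors {2, 5, 8}; q and not p there: 2:F, 5:F, 8:T. ✗
2: successors {3}; q and not p there: 3:T. ✓
3: no successors, so Box (q and not p) holds vacuously. ✓
4: successors {5}; q and not p there: 5:F. ✗
5: successors {6}; q and not p there: 6:F. ✗
6: successors {2}; q and not p there: 2:F. ✗
7: successors {8}; q and not p there: 8:T. ✓
8: successors {3}; q and not p there: 3:T. ✓
That's 4 of 8 worlds, so 4/8 = 1/2.

1/2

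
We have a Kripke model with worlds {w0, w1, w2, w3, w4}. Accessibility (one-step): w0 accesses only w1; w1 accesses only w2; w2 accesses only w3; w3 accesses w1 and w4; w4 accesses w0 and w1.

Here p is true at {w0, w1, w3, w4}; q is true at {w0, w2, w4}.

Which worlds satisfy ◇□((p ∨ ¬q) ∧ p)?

{w1, w2, w3, w4}

w0: successors {w1}; □((p ∨ ¬q) ∧ p) there: w1:F. ✗
w1: successors {w2}; □((p ∨ ¬q) ∧ p) there: w2:T. ✓
w2: successors {w3}; □((p ∨ ¬q) ∧ p) there: w3:T. ✓
w3: successors {w1, w4}; □((p ∨ ¬q) ∧ p) there: w1:F, w4:T. ✓
w4: successors {w0, w1}; □((p ∨ ¬q) ∧ p) there: w0:T, w1:F. ✓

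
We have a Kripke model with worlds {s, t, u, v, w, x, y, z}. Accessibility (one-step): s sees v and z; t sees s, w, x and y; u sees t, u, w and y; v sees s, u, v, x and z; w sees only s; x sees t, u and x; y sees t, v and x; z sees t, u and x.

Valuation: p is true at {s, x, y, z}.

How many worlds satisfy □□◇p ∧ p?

4

s: □□◇p is T, p is T. ✓
t: □□◇p is T, p is F. ✗
u: □□◇p is T, p is F. ✗
v: □□◇p is T, p is F. ✗
w: □□◇p is T, p is F. ✗
x: □□◇p is T, p is T. ✓
y: □□◇p is T, p is T. ✓
z: □□◇p is T, p is T. ✓
Satisfying worlds: {s, x, y, z}.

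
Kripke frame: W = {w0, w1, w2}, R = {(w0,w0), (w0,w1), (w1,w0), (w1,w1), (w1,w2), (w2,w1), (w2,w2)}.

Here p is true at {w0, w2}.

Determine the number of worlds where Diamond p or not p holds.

3

w0: Diamond p is T, not p is F. ✓
w1: Diamond p is T, not p is T. ✓
w2: Diamond p is T, not p is F. ✓
Satisfying worlds: {w0, w1, w2}.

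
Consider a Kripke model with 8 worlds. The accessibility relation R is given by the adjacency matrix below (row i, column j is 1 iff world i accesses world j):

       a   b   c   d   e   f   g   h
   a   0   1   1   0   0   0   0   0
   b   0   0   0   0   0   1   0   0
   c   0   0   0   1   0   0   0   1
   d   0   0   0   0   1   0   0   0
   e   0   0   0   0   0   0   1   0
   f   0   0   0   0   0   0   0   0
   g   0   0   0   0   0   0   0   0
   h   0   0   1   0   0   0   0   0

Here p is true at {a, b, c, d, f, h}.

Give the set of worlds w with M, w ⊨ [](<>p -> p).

{a, b, c, d, e, f, g, h}

a: successors {b, c}; <>p -> p there: b:T, c:T. ✓
b: successors {f}; <>p -> p there: f:T. ✓
c: successors {d, h}; <>p -> p there: d:T, h:T. ✓
d: successors {e}; <>p -> p there: e:T. ✓
e: successors {g}; <>p -> p there: g:T. ✓
f: no successors, so [](<>p -> p) holds vacuously. ✓
g: no successors, so [](<>p -> p) holds vacuously. ✓
h: successors {c}; <>p -> p there: c:T. ✓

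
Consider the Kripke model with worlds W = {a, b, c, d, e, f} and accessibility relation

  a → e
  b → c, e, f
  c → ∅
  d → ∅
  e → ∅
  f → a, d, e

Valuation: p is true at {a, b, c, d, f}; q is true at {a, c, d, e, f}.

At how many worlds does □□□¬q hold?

5

a: successors {e}; □□¬q there: e:T. ✓
b: successors {c, e, f}; □□¬q there: c:T, e:T, f:F. ✗
c: no successors, so □□□¬q holds vacuously. ✓
d: no successors, so □□□¬q holds vacuously. ✓
e: no successors, so □□□¬q holds vacuously. ✓
f: successors {a, d, e}; □□¬q there: a:T, d:T, e:T. ✓
Satisfying worlds: {a, c, d, e, f}.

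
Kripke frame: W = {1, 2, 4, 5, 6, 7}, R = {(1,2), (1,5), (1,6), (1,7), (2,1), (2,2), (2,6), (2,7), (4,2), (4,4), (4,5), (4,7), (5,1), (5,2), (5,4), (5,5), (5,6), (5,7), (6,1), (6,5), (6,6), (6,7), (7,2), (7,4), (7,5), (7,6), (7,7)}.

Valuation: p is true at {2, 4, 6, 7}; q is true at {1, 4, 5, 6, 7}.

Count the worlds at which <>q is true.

6

1: successors {2, 5, 6, 7}; q there: 2:F, 5:T, 6:T, 7:T. ✓
2: successors {1, 2, 6, 7}; q there: 1:T, 2:F, 6:T, 7:T. ✓
4: successors {2, 4, 5, 7}; q there: 2:F, 4:T, 5:T, 7:T. ✓
5: successors {1, 2, 4, 5, 6, 7}; q there: 1:T, 2:F, 4:T, 5:T, 6:T, 7:T. ✓
6: successors {1, 5, 6, 7}; q there: 1:T, 5:T, 6:T, 7:T. ✓
7: successors {2, 4, 5, 6, 7}; q there: 2:F, 4:T, 5:T, 6:T, 7:T. ✓
Satisfying worlds: {1, 2, 4, 5, 6, 7}.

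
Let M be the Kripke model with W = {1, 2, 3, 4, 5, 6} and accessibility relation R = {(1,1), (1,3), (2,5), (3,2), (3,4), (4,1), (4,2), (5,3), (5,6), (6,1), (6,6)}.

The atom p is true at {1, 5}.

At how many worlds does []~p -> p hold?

1: []~p is F, p is T. ✓
2: []~p is F, p is F. ✓
3: []~p is T, p is F. ✗
4: []~p is F, p is F. ✓
5: []~p is T, p is T. ✓
6: []~p is F, p is F. ✓
Satisfying worlds: {1, 2, 4, 5, 6}.

5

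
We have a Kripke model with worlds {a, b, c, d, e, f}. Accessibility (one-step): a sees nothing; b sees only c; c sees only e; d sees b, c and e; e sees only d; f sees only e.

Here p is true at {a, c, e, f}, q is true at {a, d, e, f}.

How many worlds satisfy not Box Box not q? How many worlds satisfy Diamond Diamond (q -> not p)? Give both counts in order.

5 and 4

For not Box Box not q:
a: Box Box not q is T. ✗
b: Box Box not q is F. ✓
c: Box Box not q is F. ✓
d: Box Box not q is F. ✓
e: Box Box not q is F. ✓
f: Box Box not q is F. ✓
— 5 worlds.
For Diamond Diamond (q -> not p):
a: no successors, so Diamond Diamond (q -> not p) fails. ✗
b: successors {c}; Diamond (q -> not p) there: c:F. ✗
c: successors {e}; Diamond (q -> not p) there: e:T. ✓
d: successors {b, c, e}; Diamond (q -> not p) there: b:T, c:F, e:T. ✓
e: successors {d}; Diamond (q -> not p) there: d:T. ✓
f: successors {e}; Diamond (q -> not p) there: e:T. ✓
— 4 worlds.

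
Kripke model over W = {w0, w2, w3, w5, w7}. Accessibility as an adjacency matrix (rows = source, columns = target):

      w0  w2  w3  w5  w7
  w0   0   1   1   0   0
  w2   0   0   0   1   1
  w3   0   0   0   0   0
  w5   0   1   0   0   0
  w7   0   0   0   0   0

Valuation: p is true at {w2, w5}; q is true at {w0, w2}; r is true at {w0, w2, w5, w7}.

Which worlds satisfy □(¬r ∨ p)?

{w0, w3, w5, w7}

w0: successors {w2, w3}; ¬r ∨ p there: w2:T, w3:T. ✓
w2: successors {w5, w7}; ¬r ∨ p there: w5:T, w7:F. ✗
w3: no successors, so □(¬r ∨ p) holds vacuously. ✓
w5: successors {w2}; ¬r ∨ p there: w2:T. ✓
w7: no successors, so □(¬r ∨ p) holds vacuously. ✓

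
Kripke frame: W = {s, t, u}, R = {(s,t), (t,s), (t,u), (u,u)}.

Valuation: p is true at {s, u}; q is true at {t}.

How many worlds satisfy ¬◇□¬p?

s: ◇□¬p is F. ✓
t: ◇□¬p is T. ✗
u: ◇□¬p is F. ✓
Satisfying worlds: {s, u}.

2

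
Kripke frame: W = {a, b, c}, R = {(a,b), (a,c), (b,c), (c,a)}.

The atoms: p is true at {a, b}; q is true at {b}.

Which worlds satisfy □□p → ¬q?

a: □□p is F, ¬q is T. ✓
b: □□p is T, ¬q is F. ✗
c: □□p is F, ¬q is T. ✓

{a, c}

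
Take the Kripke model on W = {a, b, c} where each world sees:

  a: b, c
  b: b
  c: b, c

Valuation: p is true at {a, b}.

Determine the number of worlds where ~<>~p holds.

a: <>~p is T. ✗
b: <>~p is F. ✓
c: <>~p is T. ✗
Satisfying worlds: {b}.

1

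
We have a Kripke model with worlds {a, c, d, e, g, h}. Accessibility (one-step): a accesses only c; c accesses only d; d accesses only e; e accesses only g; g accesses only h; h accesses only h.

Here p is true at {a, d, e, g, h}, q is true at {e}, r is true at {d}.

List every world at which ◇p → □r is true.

a: ◇p is F, □r is F. ✓
c: ◇p is T, □r is T. ✓
d: ◇p is T, □r is F. ✗
e: ◇p is T, □r is F. ✗
g: ◇p is T, □r is F. ✗
h: ◇p is T, □r is F. ✗

{a, c}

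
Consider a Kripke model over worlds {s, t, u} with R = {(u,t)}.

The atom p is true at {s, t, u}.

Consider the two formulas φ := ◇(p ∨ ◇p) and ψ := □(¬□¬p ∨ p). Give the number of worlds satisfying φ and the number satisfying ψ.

1 and 3

For ◇(p ∨ ◇p):
s: no successors, so ◇(p ∨ ◇p) fails. ✗
t: no successors, so ◇(p ∨ ◇p) fails. ✗
u: successors {t}; p ∨ ◇p there: t:T. ✓
— 1 world.
For □(¬□¬p ∨ p):
s: no successors, so □(¬□¬p ∨ p) holds vacuously. ✓
t: no successors, so □(¬□¬p ∨ p) holds vacuously. ✓
u: successors {t}; ¬□¬p ∨ p there: t:T. ✓
— 3 worlds.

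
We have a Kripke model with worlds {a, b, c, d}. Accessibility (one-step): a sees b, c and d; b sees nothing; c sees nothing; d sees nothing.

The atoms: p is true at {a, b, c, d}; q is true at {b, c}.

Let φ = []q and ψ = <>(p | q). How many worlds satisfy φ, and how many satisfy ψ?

3 and 1

For []q:
a: successors {b, c, d}; q there: b:T, c:T, d:F. ✗
b: no successors, so []q holds vacuously. ✓
c: no successors, so []q holds vacuously. ✓
d: no successors, so []q holds vacuously. ✓
— 3 worlds.
For <>(p | q):
a: successors {b, c, d}; p | q there: b:T, c:T, d:T. ✓
b: no successors, so <>(p | q) fails. ✗
c: no successors, so <>(p | q) fails. ✗
d: no successors, so <>(p | q) fails. ✗
— 1 world.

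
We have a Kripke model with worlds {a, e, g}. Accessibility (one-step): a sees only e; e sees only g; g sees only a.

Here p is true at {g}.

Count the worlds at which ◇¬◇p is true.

2

a: successors {e}; ¬◇p there: e:F. ✗
e: successors {g}; ¬◇p there: g:T. ✓
g: successors {a}; ¬◇p there: a:T. ✓
Satisfying worlds: {e, g}.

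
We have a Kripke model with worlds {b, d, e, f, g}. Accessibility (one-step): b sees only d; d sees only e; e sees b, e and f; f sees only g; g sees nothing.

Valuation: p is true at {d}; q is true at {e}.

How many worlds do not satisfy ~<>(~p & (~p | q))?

3

b: <>(~p & (~p | q)) is F. ✓
d: <>(~p & (~p | q)) is T. ✗
e: <>(~p & (~p | q)) is T. ✗
f: <>(~p & (~p | q)) is T. ✗
g: <>(~p & (~p | q)) is F. ✓
Satisfying worlds: {b, g}.
So ~<>(~p & (~p | q)) fails at the other 3 worlds.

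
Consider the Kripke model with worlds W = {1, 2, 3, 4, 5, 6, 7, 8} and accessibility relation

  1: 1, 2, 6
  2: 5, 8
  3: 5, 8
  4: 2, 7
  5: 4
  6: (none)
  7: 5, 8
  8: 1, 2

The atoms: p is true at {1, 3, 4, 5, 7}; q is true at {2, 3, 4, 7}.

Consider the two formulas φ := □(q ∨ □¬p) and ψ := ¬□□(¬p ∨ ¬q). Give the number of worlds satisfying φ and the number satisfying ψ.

For □(q ∨ □¬p):
1: successors {1, 2, 6}; q ∨ □¬p there: 1:F, 2:T, 6:T. ✗
2: successors {5, 8}; q ∨ □¬p there: 5:F, 8:F. ✗
3: successors {5, 8}; q ∨ □¬p there: 5:F, 8:F. ✗
4: successors {2, 7}; q ∨ □¬p there: 2:T, 7:T. ✓
5: successors {4}; q ∨ □¬p there: 4:T. ✓
6: no successors, so □(q ∨ □¬p) holds vacuously. ✓
7: successors {5, 8}; q ∨ □¬p there: 5:F, 8:F. ✗
8: successors {1, 2}; q ∨ □¬p there: 1:F, 2:T. ✗
— 3 worlds.
For ¬□□(¬p ∨ ¬q):
1: □□(¬p ∨ ¬q) is T. ✗
2: □□(¬p ∨ ¬q) is F. ✓
3: □□(¬p ∨ ¬q) is F. ✓
4: □□(¬p ∨ ¬q) is T. ✗
5: □□(¬p ∨ ¬q) is F. ✓
6: □□(¬p ∨ ¬q) is T. ✗
7: □□(¬p ∨ ¬q) is F. ✓
8: □□(¬p ∨ ¬q) is T. ✗
— 4 worlds.

3 and 4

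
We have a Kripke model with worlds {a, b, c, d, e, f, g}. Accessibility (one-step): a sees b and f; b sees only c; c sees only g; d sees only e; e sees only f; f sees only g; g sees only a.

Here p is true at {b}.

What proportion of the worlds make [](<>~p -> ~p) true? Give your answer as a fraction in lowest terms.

a: successors {b, f}; <>~p -> ~p there: b:F, f:T. ✗
b: successors {c}; <>~p -> ~p there: c:T. ✓
c: successors {g}; <>~p -> ~p there: g:T. ✓
d: successors {e}; <>~p -> ~p there: e:T. ✓
e: successors {f}; <>~p -> ~p there: f:T. ✓
f: successors {g}; <>~p -> ~p there: g:T. ✓
g: successors {a}; <>~p -> ~p there: a:T. ✓
That's 6 of 7 worlds, so 6/7.

6/7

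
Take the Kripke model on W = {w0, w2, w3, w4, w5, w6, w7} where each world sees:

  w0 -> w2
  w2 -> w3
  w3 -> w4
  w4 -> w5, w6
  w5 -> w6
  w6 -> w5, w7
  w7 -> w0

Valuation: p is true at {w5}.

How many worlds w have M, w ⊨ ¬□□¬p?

w0: □□¬p is T. ✗
w2: □□¬p is T. ✗
w3: □□¬p is F. ✓
w4: □□¬p is F. ✓
w5: □□¬p is F. ✓
w6: □□¬p is T. ✗
w7: □□¬p is T. ✗
Satisfying worlds: {w3, w4, w5}.

3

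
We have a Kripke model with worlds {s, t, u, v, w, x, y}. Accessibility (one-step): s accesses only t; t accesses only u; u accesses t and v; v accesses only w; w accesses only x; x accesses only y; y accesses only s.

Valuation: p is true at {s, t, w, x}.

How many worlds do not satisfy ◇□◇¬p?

s: successors {t}; □◇¬p there: t:T. ✓
t: successors {u}; □◇¬p there: u:F. ✗
u: successors {t, v}; □◇¬p there: t:T, v:F. ✓
v: successors {w}; □◇¬p there: w:T. ✓
w: successors {x}; □◇¬p there: x:F. ✗
x: successors {y}; □◇¬p there: y:F. ✗
y: successors {s}; □◇¬p there: s:T. ✓
Satisfying worlds: {s, u, v, y}.
So ◇□◇¬p fails at the other 3 worlds.

3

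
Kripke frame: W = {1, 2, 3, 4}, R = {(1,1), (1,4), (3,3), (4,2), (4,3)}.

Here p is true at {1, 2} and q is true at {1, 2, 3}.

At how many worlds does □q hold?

1: successors {1, 4}; q there: 1:T, 4:F. ✗
2: no successors, so □q holds vacuously. ✓
3: successors {3}; q there: 3:T. ✓
4: successors {2, 3}; q there: 2:T, 3:T. ✓
Satisfying worlds: {2, 3, 4}.

3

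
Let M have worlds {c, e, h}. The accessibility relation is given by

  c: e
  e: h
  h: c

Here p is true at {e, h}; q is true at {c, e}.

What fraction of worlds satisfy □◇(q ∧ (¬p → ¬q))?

1/3

c: successors {e}; ◇(q ∧ (¬p → ¬q)) there: e:F. ✗
e: successors {h}; ◇(q ∧ (¬p → ¬q)) there: h:F. ✗
h: successors {c}; ◇(q ∧ (¬p → ¬q)) there: c:T. ✓
That's 1 of 3 worlds, so 1/3.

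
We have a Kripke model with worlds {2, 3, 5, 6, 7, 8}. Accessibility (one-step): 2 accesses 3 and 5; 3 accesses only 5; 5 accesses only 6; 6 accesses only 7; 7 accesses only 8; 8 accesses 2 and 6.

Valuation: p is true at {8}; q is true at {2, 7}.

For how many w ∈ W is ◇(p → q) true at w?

5

2: successors {3, 5}; p → q there: 3:T, 5:T. ✓
3: successors {5}; p → q there: 5:T. ✓
5: successors {6}; p → q there: 6:T. ✓
6: successors {7}; p → q there: 7:T. ✓
7: successors {8}; p → q there: 8:F. ✗
8: successors {2, 6}; p → q there: 2:T, 6:T. ✓
Satisfying worlds: {2, 3, 5, 6, 8}.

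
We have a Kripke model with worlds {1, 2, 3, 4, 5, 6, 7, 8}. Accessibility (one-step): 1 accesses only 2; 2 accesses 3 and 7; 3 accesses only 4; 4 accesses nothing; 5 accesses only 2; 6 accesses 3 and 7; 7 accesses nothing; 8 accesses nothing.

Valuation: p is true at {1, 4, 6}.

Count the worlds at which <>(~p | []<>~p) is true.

1: successors {2}; ~p | []<>~p there: 2:T. ✓
2: successors {3, 7}; ~p | []<>~p there: 3:T, 7:T. ✓
3: successors {4}; ~p | []<>~p there: 4:T. ✓
4: no successors, so <>(~p | []<>~p) fails. ✗
5: successors {2}; ~p | []<>~p there: 2:T. ✓
6: successors {3, 7}; ~p | []<>~p there: 3:T, 7:T. ✓
7: no successors, so <>(~p | []<>~p) fails. ✗
8: no successors, so <>(~p | []<>~p) fails. ✗
Satisfying worlds: {1, 2, 3, 5, 6}.

5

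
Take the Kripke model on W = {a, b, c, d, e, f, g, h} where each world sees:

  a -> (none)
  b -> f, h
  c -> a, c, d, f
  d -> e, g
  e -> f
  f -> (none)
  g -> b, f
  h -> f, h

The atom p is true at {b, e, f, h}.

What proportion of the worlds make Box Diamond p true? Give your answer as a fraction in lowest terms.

3/8

a: no successors, so Box Diamond p holds vacuously. ✓
b: successors {f, h}; Diamond p there: f:F, h:T. ✗
c: successors {a, c, d, f}; Diamond p there: a:F, c:T, d:T, f:F. ✗
d: successors {e, g}; Diamond p there: e:T, g:T. ✓
e: successors {f}; Diamond p there: f:F. ✗
f: no successors, so Box Diamond p holds vacuously. ✓
g: successors {b, f}; Diamond p there: b:T, f:F. ✗
h: successors {f, h}; Diamond p there: f:F, h:T. ✗
That's 3 of 8 worlds, so 3/8.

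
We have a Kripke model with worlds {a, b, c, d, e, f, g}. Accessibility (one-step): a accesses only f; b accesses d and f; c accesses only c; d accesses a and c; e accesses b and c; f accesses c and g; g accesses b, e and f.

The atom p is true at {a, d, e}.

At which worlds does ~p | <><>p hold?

{b, c, e, f, g}

a: ~p is F, <><>p is F. ✗
b: ~p is T, <><>p is T. ✓
c: ~p is T, <><>p is F. ✓
d: ~p is F, <><>p is F. ✗
e: ~p is F, <><>p is T. ✓
f: ~p is T, <><>p is T. ✓
g: ~p is T, <><>p is T. ✓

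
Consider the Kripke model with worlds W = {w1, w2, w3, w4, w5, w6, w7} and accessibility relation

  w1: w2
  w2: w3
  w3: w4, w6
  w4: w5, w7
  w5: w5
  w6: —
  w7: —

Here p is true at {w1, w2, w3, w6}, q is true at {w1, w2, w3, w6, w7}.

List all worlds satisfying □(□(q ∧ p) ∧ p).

{w1, w6, w7}

w1: successors {w2}; □(q ∧ p) ∧ p there: w2:T. ✓
w2: successors {w3}; □(q ∧ p) ∧ p there: w3:F. ✗
w3: successors {w4, w6}; □(q ∧ p) ∧ p there: w4:F, w6:T. ✗
w4: successors {w5, w7}; □(q ∧ p) ∧ p there: w5:F, w7:F. ✗
w5: successors {w5}; □(q ∧ p) ∧ p there: w5:F. ✗
w6: no successors, so □(□(q ∧ p) ∧ p) holds vacuously. ✓
w7: no successors, so □(□(q ∧ p) ∧ p) holds vacuously. ✓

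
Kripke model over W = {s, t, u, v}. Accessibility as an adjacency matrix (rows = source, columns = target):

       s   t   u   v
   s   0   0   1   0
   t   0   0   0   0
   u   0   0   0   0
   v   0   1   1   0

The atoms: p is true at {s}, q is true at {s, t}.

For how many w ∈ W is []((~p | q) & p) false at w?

s: successors {u}; (~p | q) & p there: u:F. ✗
t: no successors, so []((~p | q) & p) holds vacuously. ✓
u: no successors, so []((~p | q) & p) holds vacuously. ✓
v: successors {t, u}; (~p | q) & p there: t:F, u:F. ✗
Satisfying worlds: {t, u}.
So []((~p | q) & p) fails at the other 2 worlds.

2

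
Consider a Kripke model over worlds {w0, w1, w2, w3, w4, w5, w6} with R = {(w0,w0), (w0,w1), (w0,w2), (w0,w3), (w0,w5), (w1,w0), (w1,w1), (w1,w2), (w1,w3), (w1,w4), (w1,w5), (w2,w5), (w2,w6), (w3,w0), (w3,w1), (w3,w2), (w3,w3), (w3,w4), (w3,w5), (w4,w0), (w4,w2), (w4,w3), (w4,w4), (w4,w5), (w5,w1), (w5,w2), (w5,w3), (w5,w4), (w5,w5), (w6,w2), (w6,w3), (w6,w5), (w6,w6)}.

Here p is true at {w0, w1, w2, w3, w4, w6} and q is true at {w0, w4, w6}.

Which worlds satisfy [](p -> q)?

w0: successors {w0, w1, w2, w3, w5}; p -> q there: w0:T, w1:F, w2:F, w3:F, w5:T. ✗
w1: successors {w0, w1, w2, w3, w4, w5}; p -> q there: w0:T, w1:F, w2:F, w3:F, w4:T, w5:T. ✗
w2: successors {w5, w6}; p -> q there: w5:T, w6:T. ✓
w3: successors {w0, w1, w2, w3, w4, w5}; p -> q there: w0:T, w1:F, w2:F, w3:F, w4:T, w5:T. ✗
w4: successors {w0, w2, w3, w4, w5}; p -> q there: w0:T, w2:F, w3:F, w4:T, w5:T. ✗
w5: successors {w1, w2, w3, w4, w5}; p -> q there: w1:F, w2:F, w3:F, w4:T, w5:T. ✗
w6: successors {w2, w3, w5, w6}; p -> q there: w2:F, w3:F, w5:T, w6:T. ✗

{w2}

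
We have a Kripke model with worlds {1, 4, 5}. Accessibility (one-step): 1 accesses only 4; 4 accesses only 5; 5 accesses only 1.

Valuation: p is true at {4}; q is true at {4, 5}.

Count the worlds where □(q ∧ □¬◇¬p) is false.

2

1: successors {4}; q ∧ □¬◇¬p there: 4:F. ✗
4: successors {5}; q ∧ □¬◇¬p there: 5:T. ✓
5: successors {1}; q ∧ □¬◇¬p there: 1:F. ✗
Satisfying worlds: {4}.
So □(q ∧ □¬◇¬p) fails at the other 2 worlds.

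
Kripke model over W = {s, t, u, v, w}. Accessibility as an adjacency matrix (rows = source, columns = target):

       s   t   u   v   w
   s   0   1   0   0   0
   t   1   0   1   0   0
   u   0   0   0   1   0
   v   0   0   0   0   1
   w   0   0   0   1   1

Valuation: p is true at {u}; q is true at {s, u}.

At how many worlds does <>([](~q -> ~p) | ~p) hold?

s: successors {t}; [](~q -> ~p) | ~p there: t:T. ✓
t: successors {s, u}; [](~q -> ~p) | ~p there: s:T, u:T. ✓
u: successors {v}; [](~q -> ~p) | ~p there: v:T. ✓
v: successors {w}; [](~q -> ~p) | ~p there: w:T. ✓
w: successors {v, w}; [](~q -> ~p) | ~p there: v:T, w:T. ✓
Satisfying worlds: {s, t, u, v, w}.

5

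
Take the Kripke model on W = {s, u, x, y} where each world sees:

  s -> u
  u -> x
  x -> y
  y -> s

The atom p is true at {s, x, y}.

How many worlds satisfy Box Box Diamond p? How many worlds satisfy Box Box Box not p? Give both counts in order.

3 and 1

For Box Box Diamond p:
s: successors {u}; Box Diamond p there: u:T. ✓
u: successors {x}; Box Diamond p there: x:T. ✓
x: successors {y}; Box Diamond p there: y:F. ✗
y: successors {s}; Box Diamond p there: s:T. ✓
— 3 worlds.
For Box Box Box not p:
s: successors {u}; Box Box not p there: u:F. ✗
u: successors {x}; Box Box not p there: x:F. ✗
x: successors {y}; Box Box not p there: y:T. ✓
y: successors {s}; Box Box not p there: s:F. ✗
— 1 world.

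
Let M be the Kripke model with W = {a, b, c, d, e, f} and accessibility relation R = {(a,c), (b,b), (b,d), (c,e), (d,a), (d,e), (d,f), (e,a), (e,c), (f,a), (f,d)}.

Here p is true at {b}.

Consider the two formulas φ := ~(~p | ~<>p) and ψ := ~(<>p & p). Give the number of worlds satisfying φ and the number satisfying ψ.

For ~(~p | ~<>p):
a: ~p | ~<>p is T. ✗
b: ~p | ~<>p is F. ✓
c: ~p | ~<>p is T. ✗
d: ~p | ~<>p is T. ✗
e: ~p | ~<>p is T. ✗
f: ~p | ~<>p is T. ✗
— 1 world.
For ~(<>p & p):
a: <>p & p is F. ✓
b: <>p & p is T. ✗
c: <>p & p is F. ✓
d: <>p & p is F. ✓
e: <>p & p is F. ✓
f: <>p & p is F. ✓
— 5 worlds.

1 and 5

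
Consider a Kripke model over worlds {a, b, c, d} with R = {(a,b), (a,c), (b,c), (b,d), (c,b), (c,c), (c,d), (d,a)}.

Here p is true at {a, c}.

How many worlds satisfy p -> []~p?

2

a: p is T, []~p is F. ✗
b: p is F, []~p is F. ✓
c: p is T, []~p is F. ✗
d: p is F, []~p is F. ✓
Satisfying worlds: {b, d}.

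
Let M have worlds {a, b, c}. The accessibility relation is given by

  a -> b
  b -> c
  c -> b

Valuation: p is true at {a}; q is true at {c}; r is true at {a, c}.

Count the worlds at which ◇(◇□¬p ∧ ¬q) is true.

2

a: successors {b}; ◇□¬p ∧ ¬q there: b:T. ✓
b: successors {c}; ◇□¬p ∧ ¬q there: c:F. ✗
c: successors {b}; ◇□¬p ∧ ¬q there: b:T. ✓
Satisfying worlds: {a, c}.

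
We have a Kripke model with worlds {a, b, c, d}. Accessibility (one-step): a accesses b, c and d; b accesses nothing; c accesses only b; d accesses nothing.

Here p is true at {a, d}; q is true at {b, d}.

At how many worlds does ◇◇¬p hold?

1

a: successors {b, c, d}; ◇¬p there: b:F, c:T, d:F. ✓
b: no successors, so ◇◇¬p fails. ✗
c: successors {b}; ◇¬p there: b:F. ✗
d: no successors, so ◇◇¬p fails. ✗
Satisfying worlds: {a}.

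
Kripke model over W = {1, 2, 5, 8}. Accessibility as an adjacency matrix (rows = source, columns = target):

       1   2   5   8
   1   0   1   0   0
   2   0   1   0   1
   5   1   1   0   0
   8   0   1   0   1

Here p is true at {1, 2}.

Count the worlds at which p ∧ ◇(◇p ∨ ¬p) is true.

2

1: p is T, ◇(◇p ∨ ¬p) is T. ✓
2: p is T, ◇(◇p ∨ ¬p) is T. ✓
5: p is F, ◇(◇p ∨ ¬p) is T. ✗
8: p is F, ◇(◇p ∨ ¬p) is T. ✗
Satisfying worlds: {1, 2}.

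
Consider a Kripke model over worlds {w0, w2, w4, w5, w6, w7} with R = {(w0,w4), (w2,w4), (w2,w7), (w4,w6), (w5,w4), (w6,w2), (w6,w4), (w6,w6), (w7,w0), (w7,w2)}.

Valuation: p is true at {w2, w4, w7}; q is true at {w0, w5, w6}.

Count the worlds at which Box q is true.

w0: successors {w4}; q there: w4:F. ✗
w2: successors {w4, w7}; q there: w4:F, w7:F. ✗
w4: successors {w6}; q there: w6:T. ✓
w5: successors {w4}; q there: w4:F. ✗
w6: successors {w2, w4, w6}; q there: w2:F, w4:F, w6:T. ✗
w7: successors {w0, w2}; q there: w0:T, w2:F. ✗
Satisfying worlds: {w4}.

1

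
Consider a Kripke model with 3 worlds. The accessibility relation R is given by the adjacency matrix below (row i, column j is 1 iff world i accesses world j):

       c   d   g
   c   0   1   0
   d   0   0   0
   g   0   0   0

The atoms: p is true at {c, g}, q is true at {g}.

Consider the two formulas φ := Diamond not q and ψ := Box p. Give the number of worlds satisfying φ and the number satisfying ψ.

For Diamond not q:
c: successors {d}; not q there: d:T. ✓
d: no successors, so Diamond not q fails. ✗
g: no successors, so Diamond not q fails. ✗
— 1 world.
For Box p:
c: successors {d}; p there: d:F. ✗
d: no successors, so Box p holds vacuously. ✓
g: no successors, so Box p holds vacuously. ✓
— 2 worlds.

1 and 2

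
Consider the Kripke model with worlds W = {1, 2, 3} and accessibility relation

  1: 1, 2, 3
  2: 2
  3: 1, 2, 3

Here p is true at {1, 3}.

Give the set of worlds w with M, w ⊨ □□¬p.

1: successors {1, 2, 3}; □¬p there: 1:F, 2:T, 3:F. ✗
2: successors {2}; □¬p there: 2:T. ✓
3: successors {1, 2, 3}; □¬p there: 1:F, 2:T, 3:F. ✗

{2}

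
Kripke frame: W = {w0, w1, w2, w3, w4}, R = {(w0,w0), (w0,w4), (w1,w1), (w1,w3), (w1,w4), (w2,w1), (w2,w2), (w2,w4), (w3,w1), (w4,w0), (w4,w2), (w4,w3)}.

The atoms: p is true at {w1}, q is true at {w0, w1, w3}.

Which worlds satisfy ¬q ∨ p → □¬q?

{w0, w3}

w0: ¬q ∨ p is F, □¬q is F. ✓
w1: ¬q ∨ p is T, □¬q is F. ✗
w2: ¬q ∨ p is T, □¬q is F. ✗
w3: ¬q ∨ p is F, □¬q is F. ✓
w4: ¬q ∨ p is T, □¬q is F. ✗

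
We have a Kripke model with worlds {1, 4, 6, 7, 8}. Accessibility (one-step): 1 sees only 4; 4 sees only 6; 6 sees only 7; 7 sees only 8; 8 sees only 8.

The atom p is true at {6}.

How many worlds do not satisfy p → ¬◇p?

0

1: p is F, ¬◇p is T. ✓
4: p is F, ¬◇p is F. ✓
6: p is T, ¬◇p is T. ✓
7: p is F, ¬◇p is T. ✓
8: p is F, ¬◇p is T. ✓
Satisfying worlds: {1, 4, 6, 7, 8}.
So p → ¬◇p fails at the other 0 worlds.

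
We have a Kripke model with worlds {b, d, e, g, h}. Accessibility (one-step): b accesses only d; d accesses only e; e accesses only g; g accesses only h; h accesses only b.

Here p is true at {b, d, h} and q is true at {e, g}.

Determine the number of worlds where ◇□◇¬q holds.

b: successors {d}; □◇¬q there: d:F. ✗
d: successors {e}; □◇¬q there: e:T. ✓
e: successors {g}; □◇¬q there: g:T. ✓
g: successors {h}; □◇¬q there: h:T. ✓
h: successors {b}; □◇¬q there: b:F. ✗
Satisfying worlds: {d, e, g}.

3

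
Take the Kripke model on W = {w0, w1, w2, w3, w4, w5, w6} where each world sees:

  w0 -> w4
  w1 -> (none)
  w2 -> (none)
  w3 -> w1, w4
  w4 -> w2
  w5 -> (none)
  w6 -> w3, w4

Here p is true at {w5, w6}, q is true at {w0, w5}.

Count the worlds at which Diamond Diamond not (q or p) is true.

w0: successors {w4}; Diamond not (q or p) there: w4:T. ✓
w1: no successors, so Diamond Diamond not (q or p) fails. ✗
w2: no successors, so Diamond Diamond not (q or p) fails. ✗
w3: successors {w1, w4}; Diamond not (q or p) there: w1:F, w4:T. ✓
w4: successors {w2}; Diamond not (q or p) there: w2:F. ✗
w5: no successors, so Diamond Diamond not (q or p) fails. ✗
w6: successors {w3, w4}; Diamond not (q or p) there: w3:T, w4:T. ✓
Satisfying worlds: {w0, w3, w6}.

3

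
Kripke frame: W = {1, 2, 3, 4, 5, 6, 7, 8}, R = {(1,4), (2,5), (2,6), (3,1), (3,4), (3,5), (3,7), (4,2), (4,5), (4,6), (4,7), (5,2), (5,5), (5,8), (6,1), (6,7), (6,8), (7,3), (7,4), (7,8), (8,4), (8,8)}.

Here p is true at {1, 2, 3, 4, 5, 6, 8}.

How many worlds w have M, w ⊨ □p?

5

1: successors {4}; p there: 4:T. ✓
2: successors {5, 6}; p there: 5:T, 6:T. ✓
3: successors {1, 4, 5, 7}; p there: 1:T, 4:T, 5:T, 7:F. ✗
4: successors {2, 5, 6, 7}; p there: 2:T, 5:T, 6:T, 7:F. ✗
5: successors {2, 5, 8}; p there: 2:T, 5:T, 8:T. ✓
6: successors {1, 7, 8}; p there: 1:T, 7:F, 8:T. ✗
7: successors {3, 4, 8}; p there: 3:T, 4:T, 8:T. ✓
8: successors {4, 8}; p there: 4:T, 8:T. ✓
Satisfying worlds: {1, 2, 5, 7, 8}.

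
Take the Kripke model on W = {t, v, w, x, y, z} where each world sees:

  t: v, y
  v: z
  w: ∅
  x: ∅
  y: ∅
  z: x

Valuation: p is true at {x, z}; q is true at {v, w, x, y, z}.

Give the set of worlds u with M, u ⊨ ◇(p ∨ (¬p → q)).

{t, v, z}

t: successors {v, y}; p ∨ (¬p → q) there: v:T, y:T. ✓
v: successors {z}; p ∨ (¬p → q) there: z:T. ✓
w: no successors, so ◇(p ∨ (¬p → q)) fails. ✗
x: no successors, so ◇(p ∨ (¬p → q)) fails. ✗
y: no successors, so ◇(p ∨ (¬p → q)) fails. ✗
z: successors {x}; p ∨ (¬p → q) there: x:T. ✓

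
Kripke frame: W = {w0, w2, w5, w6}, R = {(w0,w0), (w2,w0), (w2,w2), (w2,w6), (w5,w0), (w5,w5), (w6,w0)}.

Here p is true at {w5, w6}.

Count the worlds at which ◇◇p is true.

w0: successors {w0}; ◇p there: w0:F. ✗
w2: successors {w0, w2, w6}; ◇p there: w0:F, w2:T, w6:F. ✓
w5: successors {w0, w5}; ◇p there: w0:F, w5:T. ✓
w6: successors {w0}; ◇p there: w0:F. ✗
Satisfying worlds: {w2, w5}.

2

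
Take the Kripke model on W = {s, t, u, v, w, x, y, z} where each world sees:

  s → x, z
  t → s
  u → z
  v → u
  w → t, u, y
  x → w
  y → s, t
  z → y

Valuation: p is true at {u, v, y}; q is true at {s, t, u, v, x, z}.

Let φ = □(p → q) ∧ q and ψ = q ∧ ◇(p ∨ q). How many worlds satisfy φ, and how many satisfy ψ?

For □(p → q) ∧ q:
s: □(p → q) is T, q is T. ✓
t: □(p → q) is T, q is T. ✓
u: □(p → q) is T, q is T. ✓
v: □(p → q) is T, q is T. ✓
w: □(p → q) is F, q is F. ✗
x: □(p → q) is T, q is T. ✓
y: □(p → q) is T, q is F. ✗
z: □(p → q) is F, q is T. ✗
— 5 worlds.
For q ∧ ◇(p ∨ q):
s: q is T, ◇(p ∨ q) is T. ✓
t: q is T, ◇(p ∨ q) is T. ✓
u: q is T, ◇(p ∨ q) is T. ✓
v: q is T, ◇(p ∨ q) is T. ✓
w: q is F, ◇(p ∨ q) is T. ✗
x: q is T, ◇(p ∨ q) is F. ✗
y: q is F, ◇(p ∨ q) is T. ✗
z: q is T, ◇(p ∨ q) is T. ✓
— 5 worlds.

5 and 5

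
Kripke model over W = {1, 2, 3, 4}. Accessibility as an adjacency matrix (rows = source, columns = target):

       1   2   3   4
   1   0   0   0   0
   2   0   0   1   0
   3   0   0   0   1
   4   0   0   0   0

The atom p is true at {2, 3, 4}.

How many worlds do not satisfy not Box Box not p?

3

1: Box Box not p is T. ✗
2: Box Box not p is F. ✓
3: Box Box not p is T. ✗
4: Box Box not p is T. ✗
Satisfying worlds: {2}.
So not Box Box not p fails at the other 3 worlds.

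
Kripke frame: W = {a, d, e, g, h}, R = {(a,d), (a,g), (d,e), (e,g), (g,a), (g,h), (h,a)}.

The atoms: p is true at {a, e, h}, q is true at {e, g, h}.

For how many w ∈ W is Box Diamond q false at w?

a: successors {d, g}; Diamond q there: d:T, g:T. ✓
d: successors {e}; Diamond q there: e:T. ✓
e: successors {g}; Diamond q there: g:T. ✓
g: successors {a, h}; Diamond q there: a:T, h:F. ✗
h: successors {a}; Diamond q there: a:T. ✓
Satisfying worlds: {a, d, e, h}.
So Box Diamond q fails at the other 1 world.

1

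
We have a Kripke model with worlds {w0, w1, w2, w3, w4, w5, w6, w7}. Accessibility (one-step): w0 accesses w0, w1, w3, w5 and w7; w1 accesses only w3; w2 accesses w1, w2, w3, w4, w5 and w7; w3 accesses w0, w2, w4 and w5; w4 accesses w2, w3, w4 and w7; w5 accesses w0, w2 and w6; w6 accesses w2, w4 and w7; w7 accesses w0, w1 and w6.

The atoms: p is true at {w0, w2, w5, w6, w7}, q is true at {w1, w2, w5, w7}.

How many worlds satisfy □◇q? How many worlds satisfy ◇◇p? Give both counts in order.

For □◇q:
w0: successors {w0, w1, w3, w5, w7}; ◇q there: w0:T, w1:F, w3:T, w5:T, w7:T. ✗
w1: successors {w3}; ◇q there: w3:T. ✓
w2: successors {w1, w2, w3, w4, w5, w7}; ◇q there: w1:F, w2:T, w3:T, w4:T, w5:T, w7:T. ✗
w3: successors {w0, w2, w4, w5}; ◇q there: w0:T, w2:T, w4:T, w5:T. ✓
w4: successors {w2, w3, w4, w7}; ◇q there: w2:T, w3:T, w4:T, w7:T. ✓
w5: successors {w0, w2, w6}; ◇q there: w0:T, w2:T, w6:T. ✓
w6: successors {w2, w4, w7}; ◇q there: w2:T, w4:T, w7:T. ✓
w7: successors {w0, w1, w6}; ◇q there: w0:T, w1:F, w6:T. ✗
— 5 worlds.
For ◇◇p:
w0: successors {w0, w1, w3, w5, w7}; ◇p there: w0:T, w1:F, w3:T, w5:T, w7:T. ✓
w1: successors {w3}; ◇p there: w3:T. ✓
w2: successors {w1, w2, w3, w4, w5, w7}; ◇p there: w1:F, w2:T, w3:T, w4:T, w5:T, w7:T. ✓
w3: successors {w0, w2, w4, w5}; ◇p there: w0:T, w2:T, w4:T, w5:T. ✓
w4: successors {w2, w3, w4, w7}; ◇p there: w2:T, w3:T, w4:T, w7:T. ✓
w5: successors {w0, w2, w6}; ◇p there: w0:T, w2:T, w6:T. ✓
w6: successors {w2, w4, w7}; ◇p there: w2:T, w4:T, w7:T. ✓
w7: successors {w0, w1, w6}; ◇p there: w0:T, w1:F, w6:T. ✓
— 8 worlds.

5 and 8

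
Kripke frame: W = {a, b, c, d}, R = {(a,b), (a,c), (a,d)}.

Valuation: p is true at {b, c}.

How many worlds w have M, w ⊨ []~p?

3

a: successors {b, c, d}; ~p there: b:F, c:F, d:T. ✗
b: no successors, so []~p holds vacuously. ✓
c: no successors, so []~p holds vacuously. ✓
d: no successors, so []~p holds vacuously. ✓
Satisfying worlds: {b, c, d}.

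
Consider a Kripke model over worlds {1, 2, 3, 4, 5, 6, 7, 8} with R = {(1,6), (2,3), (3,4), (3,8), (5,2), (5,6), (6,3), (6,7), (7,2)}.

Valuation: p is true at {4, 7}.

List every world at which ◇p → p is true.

1: ◇p is F, p is F. ✓
2: ◇p is F, p is F. ✓
3: ◇p is T, p is F. ✗
4: ◇p is F, p is T. ✓
5: ◇p is F, p is F. ✓
6: ◇p is T, p is F. ✗
7: ◇p is F, p is T. ✓
8: ◇p is F, p is F. ✓

{1, 2, 4, 5, 7, 8}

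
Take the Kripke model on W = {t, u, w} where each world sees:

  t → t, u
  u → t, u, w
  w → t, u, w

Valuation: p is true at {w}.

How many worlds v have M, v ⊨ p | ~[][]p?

3

t: p is F, ~[][]p is T. ✓
u: p is F, ~[][]p is T. ✓
w: p is T, ~[][]p is T. ✓
Satisfying worlds: {t, u, w}.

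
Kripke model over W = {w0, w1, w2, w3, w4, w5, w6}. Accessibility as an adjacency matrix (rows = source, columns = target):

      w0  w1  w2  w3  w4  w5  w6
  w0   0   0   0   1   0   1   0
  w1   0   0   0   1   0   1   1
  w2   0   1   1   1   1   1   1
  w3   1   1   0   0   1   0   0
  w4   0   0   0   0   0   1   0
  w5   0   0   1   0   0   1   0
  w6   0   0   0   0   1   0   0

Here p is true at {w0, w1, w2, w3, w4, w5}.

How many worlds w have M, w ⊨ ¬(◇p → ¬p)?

6

w0: ◇p → ¬p is F. ✓
w1: ◇p → ¬p is F. ✓
w2: ◇p → ¬p is F. ✓
w3: ◇p → ¬p is F. ✓
w4: ◇p → ¬p is F. ✓
w5: ◇p → ¬p is F. ✓
w6: ◇p → ¬p is T. ✗
Satisfying worlds: {w0, w1, w2, w3, w4, w5}.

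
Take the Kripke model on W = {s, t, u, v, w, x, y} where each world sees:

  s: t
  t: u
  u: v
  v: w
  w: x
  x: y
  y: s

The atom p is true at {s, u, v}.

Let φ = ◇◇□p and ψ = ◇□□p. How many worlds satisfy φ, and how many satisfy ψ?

For ◇◇□p:
s: successors {t}; ◇□p there: t:T. ✓
t: successors {u}; ◇□p there: u:F. ✗
u: successors {v}; ◇□p there: v:F. ✗
v: successors {w}; ◇□p there: w:F. ✗
w: successors {x}; ◇□p there: x:T. ✓
x: successors {y}; ◇□p there: y:F. ✗
y: successors {s}; ◇□p there: s:T. ✓
— 3 worlds.
For ◇□□p:
s: successors {t}; □□p there: t:T. ✓
t: successors {u}; □□p there: u:F. ✗
u: successors {v}; □□p there: v:F. ✗
v: successors {w}; □□p there: w:F. ✗
w: successors {x}; □□p there: x:T. ✓
x: successors {y}; □□p there: y:F. ✗
y: successors {s}; □□p there: s:T. ✓
— 3 worlds.

3 and 3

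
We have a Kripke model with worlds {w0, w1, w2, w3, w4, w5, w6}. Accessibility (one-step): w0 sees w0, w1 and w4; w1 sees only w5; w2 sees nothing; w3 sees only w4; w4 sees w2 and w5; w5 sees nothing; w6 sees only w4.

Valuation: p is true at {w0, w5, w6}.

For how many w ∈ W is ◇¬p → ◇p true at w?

w0: ◇¬p is T, ◇p is T. ✓
w1: ◇¬p is F, ◇p is T. ✓
w2: ◇¬p is F, ◇p is F. ✓
w3: ◇¬p is T, ◇p is F. ✗
w4: ◇¬p is T, ◇p is T. ✓
w5: ◇¬p is F, ◇p is F. ✓
w6: ◇¬p is T, ◇p is F. ✗
Satisfying worlds: {w0, w1, w2, w4, w5}.

5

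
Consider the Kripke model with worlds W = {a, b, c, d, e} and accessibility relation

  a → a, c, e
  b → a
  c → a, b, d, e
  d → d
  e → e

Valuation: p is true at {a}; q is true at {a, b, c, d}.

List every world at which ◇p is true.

{a, b, c}

a: successors {a, c, e}; p there: a:T, c:F, e:F. ✓
b: successors {a}; p there: a:T. ✓
c: successors {a, b, d, e}; p there: a:T, b:F, d:F, e:F. ✓
d: successors {d}; p there: d:F. ✗
e: successors {e}; p there: e:F. ✗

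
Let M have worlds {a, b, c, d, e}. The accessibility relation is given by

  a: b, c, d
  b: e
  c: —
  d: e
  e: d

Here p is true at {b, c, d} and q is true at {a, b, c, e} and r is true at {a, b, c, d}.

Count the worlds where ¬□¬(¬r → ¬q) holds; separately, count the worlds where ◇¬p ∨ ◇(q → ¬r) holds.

For ¬□¬(¬r → ¬q):
a: □¬(¬r → ¬q) is F. ✓
b: □¬(¬r → ¬q) is T. ✗
c: □¬(¬r → ¬q) is T. ✗
d: □¬(¬r → ¬q) is T. ✗
e: □¬(¬r → ¬q) is F. ✓
— 2 worlds.
For ◇¬p ∨ ◇(q → ¬r):
a: ◇¬p is F, ◇(q → ¬r) is T. ✓
b: ◇¬p is T, ◇(q → ¬r) is T. ✓
c: ◇¬p is F, ◇(q → ¬r) is F. ✗
d: ◇¬p is T, ◇(q → ¬r) is T. ✓
e: ◇¬p is F, ◇(q → ¬r) is T. ✓
— 4 worlds.

2 and 4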